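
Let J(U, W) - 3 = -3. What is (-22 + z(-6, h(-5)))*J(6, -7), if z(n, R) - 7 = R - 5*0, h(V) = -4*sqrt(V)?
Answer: 0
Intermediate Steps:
J(U, W) = 0 (J(U, W) = 3 - 3 = 0)
z(n, R) = 7 + R (z(n, R) = 7 + (R - 5*0) = 7 + (R + 0) = 7 + R)
(-22 + z(-6, h(-5)))*J(6, -7) = (-22 + (7 - 4*I*sqrt(5)))*0 = (-15 - 4*I*sqrt(5))*0 = 0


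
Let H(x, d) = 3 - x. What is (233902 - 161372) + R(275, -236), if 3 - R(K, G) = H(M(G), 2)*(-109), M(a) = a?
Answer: 98584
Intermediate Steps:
R(K, G) = 330 - 109*G (R(K, G) = 3 - (3 - G)*(-109) = 3 - (-327 + 109*G) = 3 + (327 - 109*G) = 330 - 109*G)
(233902 - 161372) + R(275, -236) = (233902 - 161372) + (330 - 109*(-236)) = 72530 + (330 + 25724) = 72530 + 26054 = 98584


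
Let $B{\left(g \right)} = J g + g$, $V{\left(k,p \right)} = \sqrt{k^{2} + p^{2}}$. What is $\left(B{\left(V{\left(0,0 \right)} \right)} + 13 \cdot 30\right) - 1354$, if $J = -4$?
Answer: $-964$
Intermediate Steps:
$B{\left(g \right)} = - 3 g$ ($B{\left(g \right)} = - 4 g + g = - 3 g$)
$\left(B{\left(V{\left(0,0 \right)} \right)} + 13 \cdot 30\right) - 1354 = \left(- 3 \sqrt{0^{2} + 0^{2}} + 13 \cdot 30\right) - 1354 = \left(- 3 \sqrt{0 + 0} + 390\right) - 1354 = \left(- 3 \sqrt{0} + 390\right) - 1354 = \left(\left(-3\right) 0 + 390\right) - 1354 = \left(0 + 390\right) - 1354 = 390 - 1354 = -964$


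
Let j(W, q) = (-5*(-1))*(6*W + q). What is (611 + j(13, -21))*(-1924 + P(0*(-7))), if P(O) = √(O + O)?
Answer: -1723904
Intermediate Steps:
P(O) = √2*√O (P(O) = √(2*O) = √2*√O)
j(W, q) = 5*q + 30*W (j(W, q) = 5*(q + 6*W) = 5*q + 30*W)
(611 + j(13, -21))*(-1924 + P(0*(-7))) = (611 + (5*(-21) + 30*13))*(-1924 + √2*√(0*(-7))) = (611 + (-105 + 390))*(-1924 + √2*√0) = (611 + 285)*(-1924 + √2*0) = 896*(-1924 + 0) = 896*(-1924) = -1723904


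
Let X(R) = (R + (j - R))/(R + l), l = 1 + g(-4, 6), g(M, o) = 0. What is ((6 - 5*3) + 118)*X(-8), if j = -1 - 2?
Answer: 327/7 ≈ 46.714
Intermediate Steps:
j = -3
l = 1 (l = 1 + 0 = 1)
X(R) = -3/(1 + R) (X(R) = (R + (-3 - R))/(R + 1) = -3/(1 + R))
((6 - 5*3) + 118)*X(-8) = ((6 - 5*3) + 118)*(-3/(1 - 8)) = ((6 - 15) + 118)*(-3/(-7)) = (-9 + 118)*(-3*(-⅐)) = 109*(3/7) = 327/7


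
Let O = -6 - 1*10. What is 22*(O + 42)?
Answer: 572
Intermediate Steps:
O = -16 (O = -6 - 10 = -16)
22*(O + 42) = 22*(-16 + 42) = 22*26 = 572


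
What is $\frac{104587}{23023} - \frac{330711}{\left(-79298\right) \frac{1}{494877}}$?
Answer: $\frac{538283093753501}{260811122} \approx 2.0639 \cdot 10^{6}$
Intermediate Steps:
$\frac{104587}{23023} - \frac{330711}{\left(-79298\right) \frac{1}{494877}} = 104587 \cdot \frac{1}{23023} - \frac{330711}{\left(-79298\right) \frac{1}{494877}} = \frac{14941}{3289} - \frac{330711}{- \frac{79298}{494877}} = \frac{14941}{3289} - - \frac{163661267547}{79298} = \frac{14941}{3289} + \frac{163661267547}{79298} = \frac{538283093753501}{260811122}$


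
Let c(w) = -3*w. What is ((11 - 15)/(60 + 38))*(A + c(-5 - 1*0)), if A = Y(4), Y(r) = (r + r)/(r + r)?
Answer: -32/49 ≈ -0.65306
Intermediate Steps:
Y(r) = 1 (Y(r) = (2*r)/((2*r)) = (2*r)*(1/(2*r)) = 1)
A = 1
((11 - 15)/(60 + 38))*(A + c(-5 - 1*0)) = ((11 - 15)/(60 + 38))*(1 - 3*(-5 - 1*0)) = (-4/98)*(1 - 3*(-5 + 0)) = (-4*1/98)*(1 - 3*(-5)) = -2*(1 + 15)/49 = -2/49*16 = -32/49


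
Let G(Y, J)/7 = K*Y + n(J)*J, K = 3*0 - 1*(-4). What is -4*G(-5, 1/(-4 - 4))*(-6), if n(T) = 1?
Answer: -3381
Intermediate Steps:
K = 4 (K = 0 + 4 = 4)
G(Y, J) = 7*J + 28*Y (G(Y, J) = 7*(4*Y + 1*J) = 7*(4*Y + J) = 7*(J + 4*Y) = 7*J + 28*Y)
-4*G(-5, 1/(-4 - 4))*(-6) = -4*(7/(-4 - 4) + 28*(-5))*(-6) = -4*(7/(-8) - 140)*(-6) = -4*(7*(-⅛) - 140)*(-6) = -4*(-7/8 - 140)*(-6) = -4*(-1127/8)*(-6) = (1127/2)*(-6) = -3381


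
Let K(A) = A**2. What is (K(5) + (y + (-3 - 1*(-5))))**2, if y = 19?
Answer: 2116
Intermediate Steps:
(K(5) + (y + (-3 - 1*(-5))))**2 = (5**2 + (19 + (-3 - 1*(-5))))**2 = (25 + (19 + (-3 + 5)))**2 = (25 + (19 + 2))**2 = (25 + 21)**2 = 46**2 = 2116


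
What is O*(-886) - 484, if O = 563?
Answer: -499302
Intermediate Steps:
O*(-886) - 484 = 563*(-886) - 484 = -498818 - 484 = -499302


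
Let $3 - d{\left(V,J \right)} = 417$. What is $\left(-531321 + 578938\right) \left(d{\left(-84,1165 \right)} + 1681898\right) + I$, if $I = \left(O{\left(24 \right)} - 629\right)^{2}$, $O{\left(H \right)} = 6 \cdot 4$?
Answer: $80067589653$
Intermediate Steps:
$d{\left(V,J \right)} = -414$ ($d{\left(V,J \right)} = 3 - 417 = -414$)
$O{\left(H \right)} = 24$
$I = 366025$ ($I = \left(24 - 629\right)^{2} = \left(-605\right)^{2} = 366025$)
$\left(-531321 + 578938\right) \left(d{\left(-84,1165 \right)} + 1681898\right) + I = \left(-531321 + 578938\right) \left(-414 + 1681898\right) + 366025 = 47617 \cdot 1681484 + 366025 = 80067223628 + 366025 = 80067589653$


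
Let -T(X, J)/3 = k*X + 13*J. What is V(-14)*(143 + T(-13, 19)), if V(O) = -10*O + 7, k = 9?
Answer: -36309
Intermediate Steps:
V(O) = 7 - 10*O
T(X, J) = -39*J - 27*X (T(X, J) = -3*(9*X + 13*J) = -39*J - 27*X)
V(-14)*(143 + T(-13, 19)) = (7 - 10*(-14))*(143 + (-39*19 - 27*(-13))) = (7 + 140)*(143 + (-741 + 351)) = 147*(143 - 390) = 147*(-247) = -36309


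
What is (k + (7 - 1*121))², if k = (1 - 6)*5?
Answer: 19321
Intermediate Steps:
k = -25 (k = -5*5 = -25)
(k + (7 - 1*121))² = (-25 + (7 - 1*121))² = (-25 + (7 - 121))² = (-25 - 114)² = (-139)² = 19321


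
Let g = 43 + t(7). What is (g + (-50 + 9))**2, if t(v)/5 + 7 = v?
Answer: 4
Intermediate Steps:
t(v) = -35 + 5*v
g = 43 (g = 43 + (-35 + 5*7) = 43 + (-35 + 35) = 43 + 0 = 43)
(g + (-50 + 9))**2 = (43 + (-50 + 9))**2 = (43 - 41)**2 = 2**2 = 4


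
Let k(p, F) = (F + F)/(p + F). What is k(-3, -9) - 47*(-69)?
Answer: 6489/2 ≈ 3244.5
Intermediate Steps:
k(p, F) = 2*F/(F + p) (k(p, F) = (2*F)/(F + p) = 2*F/(F + p))
k(-3, -9) - 47*(-69) = 2*(-9)/(-9 - 3) - 47*(-69) = 2*(-9)/(-12) + 3243 = 2*(-9)*(-1/12) + 3243 = 3/2 + 3243 = 6489/2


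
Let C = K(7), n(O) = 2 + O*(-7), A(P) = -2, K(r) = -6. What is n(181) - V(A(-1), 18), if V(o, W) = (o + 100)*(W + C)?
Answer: -2441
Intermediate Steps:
n(O) = 2 - 7*O
C = -6
V(o, W) = (-6 + W)*(100 + o) (V(o, W) = (o + 100)*(W - 6) = (100 + o)*(-6 + W) = (-6 + W)*(100 + o))
n(181) - V(A(-1), 18) = (2 - 7*181) - (-600 - 6*(-2) + 100*18 + 18*(-2)) = (2 - 1267) - (-600 + 12 + 1800 - 36) = -1265 - 1*1176 = -1265 - 1176 = -2441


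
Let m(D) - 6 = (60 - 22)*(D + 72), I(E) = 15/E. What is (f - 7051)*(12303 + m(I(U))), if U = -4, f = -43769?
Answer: -757345050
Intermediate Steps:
m(D) = 2742 + 38*D (m(D) = 6 + (60 - 22)*(D + 72) = 6 + 38*(72 + D) = 6 + (2736 + 38*D) = 2742 + 38*D)
(f - 7051)*(12303 + m(I(U))) = (-43769 - 7051)*(12303 + (2742 + 38*(15/(-4)))) = -50820*(12303 + (2742 + 38*(15*(-1/4)))) = -50820*(12303 + (2742 + 38*(-15/4))) = -50820*(12303 + (2742 - 285/2)) = -50820*(12303 + 5199/2) = -50820*29805/2 = -757345050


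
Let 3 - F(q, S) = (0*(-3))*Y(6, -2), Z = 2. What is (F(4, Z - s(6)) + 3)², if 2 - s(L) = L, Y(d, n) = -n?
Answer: 36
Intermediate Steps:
s(L) = 2 - L
F(q, S) = 3 (F(q, S) = 3 - 0*(-3)*(-1*(-2)) = 3 - 0*2 = 3 - 1*0 = 3 + 0 = 3)
(F(4, Z - s(6)) + 3)² = (3 + 3)² = 6² = 36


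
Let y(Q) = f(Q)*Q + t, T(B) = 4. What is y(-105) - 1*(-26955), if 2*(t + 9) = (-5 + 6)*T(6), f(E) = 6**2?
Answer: 23168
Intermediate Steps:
f(E) = 36
t = -7 (t = -9 + ((-5 + 6)*4)/2 = -9 + (1*4)/2 = -9 + (1/2)*4 = -9 + 2 = -7)
y(Q) = -7 + 36*Q (y(Q) = 36*Q - 7 = -7 + 36*Q)
y(-105) - 1*(-26955) = (-7 + 36*(-105)) - 1*(-26955) = (-7 - 3780) + 26955 = -3787 + 26955 = 23168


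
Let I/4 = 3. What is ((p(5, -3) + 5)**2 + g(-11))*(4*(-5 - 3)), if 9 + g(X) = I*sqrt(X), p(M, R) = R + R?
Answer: 256 - 384*I*sqrt(11) ≈ 256.0 - 1273.6*I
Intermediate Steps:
p(M, R) = 2*R
I = 12 (I = 4*3 = 12)
g(X) = -9 + 12*sqrt(X)
((p(5, -3) + 5)**2 + g(-11))*(4*(-5 - 3)) = ((2*(-3) + 5)**2 + (-9 + 12*sqrt(-11)))*(4*(-5 - 3)) = ((-6 + 5)**2 + (-9 + 12*(I*sqrt(11))))*(4*(-8)) = ((-1)**2 + (-9 + 12*I*sqrt(11)))*(-32) = (1 + (-9 + 12*I*sqrt(11)))*(-32) = (-8 + 12*I*sqrt(11))*(-32) = 256 - 384*I*sqrt(11)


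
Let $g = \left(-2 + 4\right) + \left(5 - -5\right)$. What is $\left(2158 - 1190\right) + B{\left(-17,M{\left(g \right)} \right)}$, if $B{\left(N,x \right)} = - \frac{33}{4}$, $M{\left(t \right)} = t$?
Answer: $\frac{3839}{4} \approx 959.75$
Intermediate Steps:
$g = 12$ ($g = 2 + \left(5 + 5\right) = 2 + 10 = 12$)
$B{\left(N,x \right)} = - \frac{33}{4}$ ($B{\left(N,x \right)} = \left(-33\right) \frac{1}{4} = - \frac{33}{4}$)
$\left(2158 - 1190\right) + B{\left(-17,M{\left(g \right)} \right)} = \left(2158 - 1190\right) - \frac{33}{4} = 968 - \frac{33}{4} = \frac{3839}{4}$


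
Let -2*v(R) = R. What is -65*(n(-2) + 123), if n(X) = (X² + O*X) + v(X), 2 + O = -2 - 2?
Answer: -9100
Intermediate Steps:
v(R) = -R/2
O = -6 (O = -2 + (-2 - 2) = -2 - 4 = -6)
n(X) = X² - 13*X/2 (n(X) = (X² - 6*X) - X/2 = X² - 13*X/2)
-65*(n(-2) + 123) = -65*((½)*(-2)*(-13 + 2*(-2)) + 123) = -65*((½)*(-2)*(-13 - 4) + 123) = -65*((½)*(-2)*(-17) + 123) = -65*(17 + 123) = -65*140 = -9100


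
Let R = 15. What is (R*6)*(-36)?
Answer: -3240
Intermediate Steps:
(R*6)*(-36) = (15*6)*(-36) = 90*(-36) = -3240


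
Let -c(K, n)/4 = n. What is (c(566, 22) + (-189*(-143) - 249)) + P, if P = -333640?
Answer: -306950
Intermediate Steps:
c(K, n) = -4*n
(c(566, 22) + (-189*(-143) - 249)) + P = (-4*22 + (-189*(-143) - 249)) - 333640 = (-88 + (27027 - 249)) - 333640 = (-88 + 26778) - 333640 = 26690 - 333640 = -306950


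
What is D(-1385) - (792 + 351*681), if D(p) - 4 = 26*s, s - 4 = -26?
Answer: -240391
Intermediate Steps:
s = -22 (s = 4 - 26 = -22)
D(p) = -568 (D(p) = 4 + 26*(-22) = 4 - 572 = -568)
D(-1385) - (792 + 351*681) = -568 - (792 + 351*681) = -568 - (792 + 239031) = -568 - 1*239823 = -568 - 239823 = -240391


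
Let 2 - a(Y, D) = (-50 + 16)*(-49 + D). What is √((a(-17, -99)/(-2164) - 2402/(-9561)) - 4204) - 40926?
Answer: -40926 + I*√449632513734992058/10345002 ≈ -40926.0 + 64.818*I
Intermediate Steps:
a(Y, D) = -1664 + 34*D (a(Y, D) = 2 - (-50 + 16)*(-49 + D) = 2 - (-34)*(-49 + D) = 2 - (1666 - 34*D) = 2 + (-1666 + 34*D) = -1664 + 34*D)
√((a(-17, -99)/(-2164) - 2402/(-9561)) - 4204) - 40926 = √(((-1664 + 34*(-99))/(-2164) - 2402/(-9561)) - 4204) - 40926 = √(((-1664 - 3366)*(-1/2164) - 2402*(-1/9561)) - 4204) - 40926 = √((-5030*(-1/2164) + 2402/9561) - 4204) - 40926 = √((2515/1082 + 2402/9561) - 4204) - 40926 = √(26644879/10345002 - 4204) - 40926 = √(-43463743529/10345002) - 40926 = I*√449632513734992058/10345002 - 40926 = -40926 + I*√449632513734992058/10345002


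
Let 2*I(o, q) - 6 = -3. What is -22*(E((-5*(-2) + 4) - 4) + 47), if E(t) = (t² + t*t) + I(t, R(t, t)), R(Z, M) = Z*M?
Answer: -5467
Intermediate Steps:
R(Z, M) = M*Z
I(o, q) = 3/2 (I(o, q) = 3 + (½)*(-3) = 3 - 3/2 = 3/2)
E(t) = 3/2 + 2*t² (E(t) = (t² + t*t) + 3/2 = (t² + t²) + 3/2 = 2*t² + 3/2 = 3/2 + 2*t²)
-22*(E((-5*(-2) + 4) - 4) + 47) = -22*((3/2 + 2*((-5*(-2) + 4) - 4)²) + 47) = -22*((3/2 + 2*((10 + 4) - 4)²) + 47) = -22*((3/2 + 2*(14 - 4)²) + 47) = -22*((3/2 + 2*10²) + 47) = -22*((3/2 + 2*100) + 47) = -22*((3/2 + 200) + 47) = -22*(403/2 + 47) = -22*497/2 = -5467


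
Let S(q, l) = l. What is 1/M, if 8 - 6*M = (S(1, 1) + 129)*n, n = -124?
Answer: 1/2688 ≈ 0.00037202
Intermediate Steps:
M = 2688 (M = 4/3 - (1 + 129)*(-124)/6 = 4/3 - 65*(-124)/3 = 4/3 - ⅙*(-16120) = 4/3 + 8060/3 = 2688)
1/M = 1/2688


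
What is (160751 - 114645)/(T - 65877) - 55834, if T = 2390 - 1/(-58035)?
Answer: -102860632265203/1842234022 ≈ -55835.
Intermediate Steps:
T = 138703651/58035 (T = 2390 - 1*(-1/58035) = 2390 + 1/58035 = 138703651/58035 ≈ 2390.0)
(160751 - 114645)/(T - 65877) - 55834 = (160751 - 114645)/(138703651/58035 - 65877) - 55834 = 46106/(-3684468044/58035) - 55834 = 46106*(-58035/3684468044) - 55834 = -1337880855/1842234022 - 55834 = -102860632265203/1842234022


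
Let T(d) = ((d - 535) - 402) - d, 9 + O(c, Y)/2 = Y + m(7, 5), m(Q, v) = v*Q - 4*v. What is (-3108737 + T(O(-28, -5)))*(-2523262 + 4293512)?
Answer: -5504900398500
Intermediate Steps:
m(Q, v) = -4*v + Q*v (m(Q, v) = Q*v - 4*v = -4*v + Q*v)
O(c, Y) = 12 + 2*Y (O(c, Y) = -18 + 2*(Y + 5*(-4 + 7)) = -18 + 2*(Y + 5*3) = -18 + 2*(Y + 15) = -18 + 2*(15 + Y) = -18 + (30 + 2*Y) = 12 + 2*Y)
T(d) = -937 (T(d) = ((-535 + d) - 402) - d = (-937 + d) - d = -937)
(-3108737 + T(O(-28, -5)))*(-2523262 + 4293512) = (-3108737 - 937)*(-2523262 + 4293512) = -3109674*1770250 = -5504900398500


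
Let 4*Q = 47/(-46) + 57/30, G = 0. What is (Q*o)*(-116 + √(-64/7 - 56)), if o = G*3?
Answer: 0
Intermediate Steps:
o = 0 (o = 0*3 = 0)
Q = 101/460 (Q = (47/(-46) + 57/30)/4 = (47*(-1/46) + 57*(1/30))/4 = (-47/46 + 19/10)/4 = (¼)*(101/115) = 101/460 ≈ 0.21957)
(Q*o)*(-116 + √(-64/7 - 56)) = ((101/460)*0)*(-116 + √(-64/7 - 56)) = 0*(-116 + √(-64*⅐ - 56)) = 0*(-116 + √(-64/7 - 56)) = 0*(-116 + √(-456/7)) = 0*(-116 + 2*I*√798/7) = 0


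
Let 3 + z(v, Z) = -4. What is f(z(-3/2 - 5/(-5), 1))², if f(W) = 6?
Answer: 36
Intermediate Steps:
z(v, Z) = -7 (z(v, Z) = -3 - 4 = -7)
f(z(-3/2 - 5/(-5), 1))² = 6² = 36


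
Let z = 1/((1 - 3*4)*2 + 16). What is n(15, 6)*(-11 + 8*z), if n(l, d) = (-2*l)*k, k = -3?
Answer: -1110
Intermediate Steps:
n(l, d) = 6*l (n(l, d) = -2*l*(-3) = 6*l)
z = -⅙ (z = 1/((1 - 12)*2 + 16) = 1/(-11*2 + 16) = 1/(-22 + 16) = 1/(-6) = -⅙ ≈ -0.16667)
n(15, 6)*(-11 + 8*z) = (6*15)*(-11 + 8*(-⅙)) = 90*(-11 - 4/3) = 90*(-37/3) = -1110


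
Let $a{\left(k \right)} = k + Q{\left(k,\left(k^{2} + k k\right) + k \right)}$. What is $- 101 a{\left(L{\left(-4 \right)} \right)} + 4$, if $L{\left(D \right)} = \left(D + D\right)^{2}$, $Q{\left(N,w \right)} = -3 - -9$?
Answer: $-7066$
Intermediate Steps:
$Q{\left(N,w \right)} = 6$ ($Q{\left(N,w \right)} = -3 + 9 = 6$)
$L{\left(D \right)} = 4 D^{2}$ ($L{\left(D \right)} = \left(2 D\right)^{2} = 4 D^{2}$)
$a{\left(k \right)} = 6 + k$ ($a{\left(k \right)} = k + 6 = 6 + k$)
$- 101 a{\left(L{\left(-4 \right)} \right)} + 4 = - 101 \left(6 + 4 \left(-4\right)^{2}\right) + 4 = - 101 \left(6 + 4 \cdot 16\right) + 4 = - 101 \left(6 + 64\right) + 4 = \left(-101\right) 70 + 4 = -7070 + 4 = -7066$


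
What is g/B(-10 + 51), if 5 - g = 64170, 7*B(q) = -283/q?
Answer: 18415355/283 ≈ 65072.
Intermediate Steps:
B(q) = -283/(7*q) (B(q) = (-283/q)/7 = -283/(7*q))
g = -64165 (g = 5 - 1*64170 = 5 - 64170 = -64165)
g/B(-10 + 51) = -64165/((-283/(7*(-10 + 51)))) = -64165/((-283/7/41)) = -64165/((-283/7*1/41)) = -64165/(-283/287) = -64165*(-287/283) = 18415355/283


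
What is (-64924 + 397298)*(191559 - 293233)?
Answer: -33793794076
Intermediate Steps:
(-64924 + 397298)*(191559 - 293233) = 332374*(-101674) = -33793794076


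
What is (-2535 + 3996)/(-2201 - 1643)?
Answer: -1461/3844 ≈ -0.38007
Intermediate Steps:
(-2535 + 3996)/(-2201 - 1643) = 1461/(-3844) = 1461*(-1/3844) = -1461/3844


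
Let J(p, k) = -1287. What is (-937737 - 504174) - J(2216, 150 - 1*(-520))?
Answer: -1440624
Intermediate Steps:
(-937737 - 504174) - J(2216, 150 - 1*(-520)) = (-937737 - 504174) - 1*(-1287) = -1441911 + 1287 = -1440624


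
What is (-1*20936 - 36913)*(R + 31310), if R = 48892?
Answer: -4639605498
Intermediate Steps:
(-1*20936 - 36913)*(R + 31310) = (-1*20936 - 36913)*(48892 + 31310) = (-20936 - 36913)*80202 = -57849*80202 = -4639605498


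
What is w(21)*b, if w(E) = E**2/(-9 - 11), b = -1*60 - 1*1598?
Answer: 365589/10 ≈ 36559.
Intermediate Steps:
b = -1658 (b = -60 - 1598 = -1658)
w(E) = -E**2/20 (w(E) = E**2/(-20) = -E**2/20)
w(21)*b = -1/20*21**2*(-1658) = -1/20*441*(-1658) = -441/20*(-1658) = 365589/10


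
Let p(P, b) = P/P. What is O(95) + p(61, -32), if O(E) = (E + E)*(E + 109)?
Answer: 38761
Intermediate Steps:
p(P, b) = 1
O(E) = 2*E*(109 + E) (O(E) = (2*E)*(109 + E) = 2*E*(109 + E))
O(95) + p(61, -32) = 2*95*(109 + 95) + 1 = 2*95*204 + 1 = 38760 + 1 = 38761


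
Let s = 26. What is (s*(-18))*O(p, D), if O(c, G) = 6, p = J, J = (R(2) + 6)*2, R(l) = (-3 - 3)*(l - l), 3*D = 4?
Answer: -2808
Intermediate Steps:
D = 4/3 (D = (⅓)*4 = 4/3 ≈ 1.3333)
R(l) = 0 (R(l) = -6*0 = 0)
J = 12 (J = (0 + 6)*2 = 6*2 = 12)
p = 12
(s*(-18))*O(p, D) = (26*(-18))*6 = -468*6 = -2808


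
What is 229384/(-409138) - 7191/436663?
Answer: -51552808475/89327713247 ≈ -0.57712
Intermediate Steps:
229384/(-409138) - 7191/436663 = 229384*(-1/409138) - 7191*1/436663 = -114692/204569 - 7191/436663 = -51552808475/89327713247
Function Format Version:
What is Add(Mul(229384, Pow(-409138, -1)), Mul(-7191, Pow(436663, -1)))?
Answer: Rational(-51552808475, 89327713247) ≈ -0.57712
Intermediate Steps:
Add(Mul(229384, Pow(-409138, -1)), Mul(-7191, Pow(436663, -1))) = Add(Mul(229384, Rational(-1, 409138)), Mul(-7191, Rational(1, 436663))) = Add(Rational(-114692, 204569), Rational(-7191, 436663)) = Rational(-51552808475, 89327713247)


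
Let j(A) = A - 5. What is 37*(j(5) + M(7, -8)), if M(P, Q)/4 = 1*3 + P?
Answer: 1480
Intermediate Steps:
M(P, Q) = 12 + 4*P (M(P, Q) = 4*(1*3 + P) = 4*(3 + P) = 12 + 4*P)
j(A) = -5 + A
37*(j(5) + M(7, -8)) = 37*((-5 + 5) + (12 + 4*7)) = 37*(0 + (12 + 28)) = 37*(0 + 40) = 37*40 = 1480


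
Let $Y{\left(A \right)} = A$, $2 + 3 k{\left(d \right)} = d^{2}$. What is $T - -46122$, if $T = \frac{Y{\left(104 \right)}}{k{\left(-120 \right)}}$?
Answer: $\frac{332032434}{7199} \approx 46122.0$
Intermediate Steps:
$k{\left(d \right)} = - \frac{2}{3} + \frac{d^{2}}{3}$
$T = \frac{156}{7199}$ ($T = \frac{104}{- \frac{2}{3} + \frac{\left(-120\right)^{2}}{3}} = \frac{104}{- \frac{2}{3} + \frac{1}{3} \cdot 14400} = \frac{104}{- \frac{2}{3} + 4800} = \frac{104}{\frac{14398}{3}} = 104 \cdot \frac{3}{14398} = \frac{156}{7199} \approx 0.02167$)
$T - -46122 = \frac{156}{7199} - -46122 = \frac{156}{7199} + 46122 = \frac{332032434}{7199}$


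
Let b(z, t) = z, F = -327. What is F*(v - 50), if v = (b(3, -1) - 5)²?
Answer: 15042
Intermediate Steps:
v = 4 (v = (3 - 5)² = (-2)² = 4)
F*(v - 50) = -327*(4 - 50) = -327*(-46) = 15042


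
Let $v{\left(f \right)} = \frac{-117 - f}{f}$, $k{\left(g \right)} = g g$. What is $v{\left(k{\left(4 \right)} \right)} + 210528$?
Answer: $\frac{3368315}{16} \approx 2.1052 \cdot 10^{5}$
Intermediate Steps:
$k{\left(g \right)} = g^{2}$
$v{\left(f \right)} = \frac{-117 - f}{f}$
$v{\left(k{\left(4 \right)} \right)} + 210528 = \frac{-117 - 4^{2}}{4^{2}} + 210528 = \frac{-117 - 16}{16} + 210528 = \frac{1}{16} \left(-133\right) + 210528 = - \frac{133}{16} + 210528 = \frac{3368315}{16}$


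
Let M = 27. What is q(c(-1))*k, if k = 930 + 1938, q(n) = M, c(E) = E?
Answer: 77436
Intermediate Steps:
q(n) = 27
k = 2868
q(c(-1))*k = 27*2868 = 77436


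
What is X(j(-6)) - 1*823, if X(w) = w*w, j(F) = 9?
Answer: -742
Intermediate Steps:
X(w) = w**2
X(j(-6)) - 1*823 = 9**2 - 1*823 = 81 - 823 = -742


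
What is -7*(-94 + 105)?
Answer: -77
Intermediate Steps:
-7*(-94 + 105) = -7*11 = -77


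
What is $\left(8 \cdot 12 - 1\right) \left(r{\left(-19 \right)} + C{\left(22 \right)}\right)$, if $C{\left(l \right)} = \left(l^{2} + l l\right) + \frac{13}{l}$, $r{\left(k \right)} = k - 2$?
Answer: $\frac{1980465}{22} \approx 90021.0$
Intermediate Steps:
$r{\left(k \right)} = -2 + k$
$C{\left(l \right)} = 2 l^{2} + \frac{13}{l}$ ($C{\left(l \right)} = \left(l^{2} + l^{2}\right) + \frac{13}{l} = 2 l^{2} + \frac{13}{l}$)
$\left(8 \cdot 12 - 1\right) \left(r{\left(-19 \right)} + C{\left(22 \right)}\right) = \left(8 \cdot 12 - 1\right) \left(\left(-2 - 19\right) + \frac{13 + 2 \cdot 22^{3}}{22}\right) = \left(96 - 1\right) \left(-21 + \frac{13 + 2 \cdot 10648}{22}\right) = 95 \left(-21 + \frac{13 + 21296}{22}\right) = 95 \left(-21 + \frac{1}{22} \cdot 21309\right) = 95 \left(-21 + \frac{21309}{22}\right) = 95 \cdot \frac{20847}{22} = \frac{1980465}{22}$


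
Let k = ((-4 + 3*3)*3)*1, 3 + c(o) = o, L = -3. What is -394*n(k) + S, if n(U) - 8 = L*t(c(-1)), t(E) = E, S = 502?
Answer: -7378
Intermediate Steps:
c(o) = -3 + o
k = 15 (k = ((-4 + 9)*3)*1 = (5*3)*1 = 15*1 = 15)
n(U) = 20 (n(U) = 8 - 3*(-3 - 1) = 8 - 3*(-4) = 8 + 12 = 20)
-394*n(k) + S = -394*20 + 502 = -7880 + 502 = -7378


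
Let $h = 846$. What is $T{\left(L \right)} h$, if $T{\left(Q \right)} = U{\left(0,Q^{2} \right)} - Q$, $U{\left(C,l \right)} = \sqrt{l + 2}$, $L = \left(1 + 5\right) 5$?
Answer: $-25380 + 846 \sqrt{902} \approx 28.184$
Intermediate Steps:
$L = 30$ ($L = 6 \cdot 5 = 30$)
$U{\left(C,l \right)} = \sqrt{2 + l}$
$T{\left(Q \right)} = \sqrt{2 + Q^{2}} - Q$
$T{\left(L \right)} h = \left(\sqrt{2 + 30^{2}} - 30\right) 846 = \left(\sqrt{2 + 900} - 30\right) 846 = \left(\sqrt{902} - 30\right) 846 = \left(-30 + \sqrt{902}\right) 846 = -25380 + 846 \sqrt{902}$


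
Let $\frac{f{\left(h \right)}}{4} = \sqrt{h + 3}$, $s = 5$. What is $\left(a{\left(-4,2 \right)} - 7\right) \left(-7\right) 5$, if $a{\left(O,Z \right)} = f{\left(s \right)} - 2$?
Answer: $315 - 280 \sqrt{2} \approx -80.98$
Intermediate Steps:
$f{\left(h \right)} = 4 \sqrt{3 + h}$ ($f{\left(h \right)} = 4 \sqrt{h + 3} = 4 \sqrt{3 + h}$)
$a{\left(O,Z \right)} = -2 + 8 \sqrt{2}$ ($a{\left(O,Z \right)} = 4 \sqrt{3 + 5} - 2 = 4 \sqrt{8} - 2 = 4 \cdot 2 \sqrt{2} - 2 = 8 \sqrt{2} - 2 = -2 + 8 \sqrt{2}$)
$\left(a{\left(-4,2 \right)} - 7\right) \left(-7\right) 5 = \left(\left(-2 + 8 \sqrt{2}\right) - 7\right) \left(-7\right) 5 = \left(-9 + 8 \sqrt{2}\right) \left(-7\right) 5 = \left(63 - 56 \sqrt{2}\right) 5 = 315 - 280 \sqrt{2}$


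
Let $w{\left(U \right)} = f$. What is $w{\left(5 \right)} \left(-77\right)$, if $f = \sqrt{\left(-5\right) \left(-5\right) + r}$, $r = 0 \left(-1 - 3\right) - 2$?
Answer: $- 77 \sqrt{23} \approx -369.28$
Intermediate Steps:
$r = -2$ ($r = 0 \left(-1 - 3\right) - 2 = 0 \left(-4\right) - 2 = 0 - 2 = -2$)
$f = \sqrt{23}$ ($f = \sqrt{\left(-5\right) \left(-5\right) - 2} = \sqrt{25 - 2} = \sqrt{23} \approx 4.7958$)
$w{\left(U \right)} = \sqrt{23}$
$w{\left(5 \right)} \left(-77\right) = \sqrt{23} \left(-77\right) = - 77 \sqrt{23}$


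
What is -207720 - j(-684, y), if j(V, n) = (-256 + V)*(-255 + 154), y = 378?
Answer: -302660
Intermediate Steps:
j(V, n) = 25856 - 101*V (j(V, n) = (-256 + V)*(-101) = 25856 - 101*V)
-207720 - j(-684, y) = -207720 - (25856 - 101*(-684)) = -207720 - (25856 + 69084) = -207720 - 1*94940 = -207720 - 94940 = -302660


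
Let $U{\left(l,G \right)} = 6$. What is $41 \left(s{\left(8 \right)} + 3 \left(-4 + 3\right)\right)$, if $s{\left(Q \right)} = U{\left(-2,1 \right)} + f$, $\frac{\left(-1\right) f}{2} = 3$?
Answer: $-123$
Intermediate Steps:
$f = -6$ ($f = \left(-2\right) 3 = -6$)
$s{\left(Q \right)} = 0$ ($s{\left(Q \right)} = 6 - 6 = 0$)
$41 \left(s{\left(8 \right)} + 3 \left(-4 + 3\right)\right) = 41 \left(0 + 3 \left(-4 + 3\right)\right) = 41 \left(0 + 3 \left(-1\right)\right) = 41 \left(0 - 3\right) = 41 \left(-3\right) = -123$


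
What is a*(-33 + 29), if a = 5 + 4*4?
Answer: -84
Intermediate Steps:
a = 21 (a = 5 + 16 = 21)
a*(-33 + 29) = 21*(-33 + 29) = 21*(-4) = -84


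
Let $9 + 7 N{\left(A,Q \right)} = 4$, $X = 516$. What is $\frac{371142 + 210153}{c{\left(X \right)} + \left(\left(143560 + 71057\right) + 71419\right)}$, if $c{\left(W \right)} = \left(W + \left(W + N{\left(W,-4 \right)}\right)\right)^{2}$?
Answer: $\frac{5696691}{13225945} \approx 0.43072$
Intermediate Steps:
$N{\left(A,Q \right)} = - \frac{5}{7}$ ($N{\left(A,Q \right)} = - \frac{9}{7} + \frac{1}{7} \cdot 4 = - \frac{9}{7} + \frac{4}{7} = - \frac{5}{7}$)
$c{\left(W \right)} = \left(- \frac{5}{7} + 2 W\right)^{2}$ ($c{\left(W \right)} = \left(W + \left(W - \frac{5}{7}\right)\right)^{2} = \left(W + \left(- \frac{5}{7} + W\right)\right)^{2} = \left(- \frac{5}{7} + 2 W\right)^{2}$)
$\frac{371142 + 210153}{c{\left(X \right)} + \left(\left(143560 + 71057\right) + 71419\right)} = \frac{371142 + 210153}{\frac{\left(-5 + 14 \cdot 516\right)^{2}}{49} + \left(\left(143560 + 71057\right) + 71419\right)} = \frac{581295}{\frac{\left(-5 + 7224\right)^{2}}{49} + \left(214617 + 71419\right)} = \frac{581295}{\frac{7219^{2}}{49} + 286036} = \frac{581295}{\frac{1}{49} \cdot 52113961 + 286036} = \frac{581295}{\frac{52113961}{49} + 286036} = \frac{581295}{\frac{66129725}{49}} = 581295 \cdot \frac{49}{66129725} = \frac{5696691}{13225945}$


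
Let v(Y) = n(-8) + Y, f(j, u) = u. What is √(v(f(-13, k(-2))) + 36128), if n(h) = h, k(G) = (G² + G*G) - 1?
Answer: √36127 ≈ 190.07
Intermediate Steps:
k(G) = -1 + 2*G² (k(G) = (G² + G²) - 1 = 2*G² - 1 = -1 + 2*G²)
v(Y) = -8 + Y
√(v(f(-13, k(-2))) + 36128) = √((-8 + (-1 + 2*(-2)²)) + 36128) = √((-8 + (-1 + 2*4)) + 36128) = √((-8 + (-1 + 8)) + 36128) = √((-8 + 7) + 36128) = √(-1 + 36128) = √36127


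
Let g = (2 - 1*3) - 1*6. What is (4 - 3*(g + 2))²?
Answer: 361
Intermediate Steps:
g = -7 (g = (2 - 3) - 6 = -1 - 6 = -7)
(4 - 3*(g + 2))² = (4 - 3*(-7 + 2))² = (4 - 3*(-5))² = (4 + 15)² = 19² = 361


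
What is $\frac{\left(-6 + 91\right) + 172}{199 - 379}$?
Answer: $- \frac{257}{180} \approx -1.4278$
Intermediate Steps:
$\frac{\left(-6 + 91\right) + 172}{199 - 379} = \frac{85 + 172}{-180} = 257 \left(- \frac{1}{180}\right) = - \frac{257}{180}$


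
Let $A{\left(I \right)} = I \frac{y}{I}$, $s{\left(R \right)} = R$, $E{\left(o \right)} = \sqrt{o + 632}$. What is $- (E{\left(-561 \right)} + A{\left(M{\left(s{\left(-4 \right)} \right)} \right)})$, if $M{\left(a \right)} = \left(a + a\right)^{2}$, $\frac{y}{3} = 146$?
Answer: $-438 - \sqrt{71} \approx -446.43$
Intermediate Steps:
$y = 438$ ($y = 3 \cdot 146 = 438$)
$E{\left(o \right)} = \sqrt{632 + o}$
$M{\left(a \right)} = 4 a^{2}$ ($M{\left(a \right)} = \left(2 a\right)^{2} = 4 a^{2}$)
$A{\left(I \right)} = 438$ ($A{\left(I \right)} = I \frac{438}{I} = 438$)
$- (E{\left(-561 \right)} + A{\left(M{\left(s{\left(-4 \right)} \right)} \right)}) = - (\sqrt{632 - 561} + 438) = - (\sqrt{71} + 438) = - (438 + \sqrt{71}) = -438 - \sqrt{71}$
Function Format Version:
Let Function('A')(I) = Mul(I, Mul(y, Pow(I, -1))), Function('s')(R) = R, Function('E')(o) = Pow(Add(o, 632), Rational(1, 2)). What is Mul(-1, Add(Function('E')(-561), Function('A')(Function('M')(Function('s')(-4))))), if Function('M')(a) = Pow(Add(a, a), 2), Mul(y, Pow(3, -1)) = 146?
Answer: Add(-438, Mul(-1, Pow(71, Rational(1, 2)))) ≈ -446.43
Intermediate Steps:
y = 438 (y = Mul(3, 146) = 438)
Function('E')(o) = Pow(Add(632, o), Rational(1, 2))
Function('M')(a) = Mul(4, Pow(a, 2)) (Function('M')(a) = Pow(Mul(2, a), 2) = Mul(4, Pow(a, 2)))
Function('A')(I) = 438 (Function('A')(I) = Mul(I, Mul(438, Pow(I, -1))) = 438)
Mul(-1, Add(Function('E')(-561), Function('A')(Function('M')(Function('s')(-4))))) = Mul(-1, Add(Pow(Add(632, -561), Rational(1, 2)), 438)) = Mul(-1, Add(Pow(71, Rational(1, 2)), 438)) = Mul(-1, Add(438, Pow(71, Rational(1, 2)))) = Add(-438, Mul(-1, Pow(71, Rational(1, 2))))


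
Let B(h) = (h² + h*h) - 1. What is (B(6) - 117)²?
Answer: 2116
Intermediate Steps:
B(h) = -1 + 2*h² (B(h) = (h² + h²) - 1 = 2*h² - 1 = -1 + 2*h²)
(B(6) - 117)² = ((-1 + 2*6²) - 117)² = ((-1 + 2*36) - 117)² = ((-1 + 72) - 117)² = (71 - 117)² = (-46)² = 2116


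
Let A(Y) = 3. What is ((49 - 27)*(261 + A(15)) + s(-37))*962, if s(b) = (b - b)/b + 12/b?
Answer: 5586984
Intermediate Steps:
s(b) = 12/b (s(b) = 0/b + 12/b = 0 + 12/b = 12/b)
((49 - 27)*(261 + A(15)) + s(-37))*962 = ((49 - 27)*(261 + 3) + 12/(-37))*962 = (22*264 + 12*(-1/37))*962 = (5808 - 12/37)*962 = (214884/37)*962 = 5586984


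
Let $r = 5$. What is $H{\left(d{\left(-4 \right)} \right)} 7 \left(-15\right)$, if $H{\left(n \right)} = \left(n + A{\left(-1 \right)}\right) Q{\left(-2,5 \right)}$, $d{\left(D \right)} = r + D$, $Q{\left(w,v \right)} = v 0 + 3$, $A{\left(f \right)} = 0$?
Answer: $-315$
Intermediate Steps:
$Q{\left(w,v \right)} = 3$ ($Q{\left(w,v \right)} = 0 + 3 = 3$)
$d{\left(D \right)} = 5 + D$
$H{\left(n \right)} = 3 n$ ($H{\left(n \right)} = \left(n + 0\right) 3 = n 3 = 3 n$)
$H{\left(d{\left(-4 \right)} \right)} 7 \left(-15\right) = 3 \left(5 - 4\right) 7 \left(-15\right) = 3 \cdot 1 \cdot 7 \left(-15\right) = 3 \cdot 7 \left(-15\right) = 21 \left(-15\right) = -315$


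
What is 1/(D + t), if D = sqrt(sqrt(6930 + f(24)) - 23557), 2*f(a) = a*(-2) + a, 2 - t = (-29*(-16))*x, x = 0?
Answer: 1/(2 + I*sqrt(23557 - sqrt(6918))) ≈ 8.519e-5 - 0.0065258*I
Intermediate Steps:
t = 2 (t = 2 - (-29*(-16))*0 = 2 - 464*0 = 2 - 1*0 = 2 + 0 = 2)
f(a) = -a/2 (f(a) = (a*(-2) + a)/2 = (-2*a + a)/2 = (-a)/2 = -a/2)
D = sqrt(-23557 + sqrt(6918)) (D = sqrt(sqrt(6930 - 1/2*24) - 23557) = sqrt(sqrt(6930 - 12) - 23557) = sqrt(sqrt(6918) - 23557) = sqrt(-23557 + sqrt(6918)) ≈ 153.21*I)
1/(D + t) = 1/(sqrt(-23557 + sqrt(6918)) + 2) = 1/(2 + sqrt(-23557 + sqrt(6918)))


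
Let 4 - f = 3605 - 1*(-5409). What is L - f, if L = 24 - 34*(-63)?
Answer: 11176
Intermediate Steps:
f = -9010 (f = 4 - (3605 - 1*(-5409)) = 4 - (3605 + 5409) = 4 - 1*9014 = 4 - 9014 = -9010)
L = 2166 (L = 24 + 2142 = 2166)
L - f = 2166 - 1*(-9010) = 2166 + 9010 = 11176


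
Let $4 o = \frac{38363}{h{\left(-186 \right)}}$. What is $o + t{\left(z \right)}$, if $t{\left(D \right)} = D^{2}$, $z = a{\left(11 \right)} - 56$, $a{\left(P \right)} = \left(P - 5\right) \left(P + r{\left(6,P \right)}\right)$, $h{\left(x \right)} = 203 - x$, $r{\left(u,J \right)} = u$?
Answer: $\frac{3330859}{1556} \approx 2140.7$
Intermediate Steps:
$a{\left(P \right)} = \left(-5 + P\right) \left(6 + P\right)$ ($a{\left(P \right)} = \left(P - 5\right) \left(P + 6\right) = \left(-5 + P\right) \left(6 + P\right)$)
$z = 46$ ($z = \left(-30 + 11 + 11^{2}\right) - 56 = \left(-30 + 11 + 121\right) - 56 = 102 - 56 = 46$)
$o = \frac{38363}{1556}$ ($o = \frac{38363 \frac{1}{203 - -186}}{4} = \frac{38363 \frac{1}{203 + 186}}{4} = \frac{38363 \cdot \frac{1}{389}}{4} = \frac{1}{4} \cdot \frac{38363}{389} = \frac{38363}{1556} \approx 24.655$)
$o + t{\left(z \right)} = \frac{38363}{1556} + 46^{2} = \frac{38363}{1556} + 2116 = \frac{3330859}{1556}$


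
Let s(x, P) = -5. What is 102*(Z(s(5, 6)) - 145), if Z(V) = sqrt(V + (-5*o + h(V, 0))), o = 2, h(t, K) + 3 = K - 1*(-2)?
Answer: -14790 + 408*I ≈ -14790.0 + 408.0*I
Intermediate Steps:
h(t, K) = -1 + K (h(t, K) = -3 + (K - 1*(-2)) = -3 + (K + 2) = -3 + (2 + K) = -1 + K)
Z(V) = sqrt(-11 + V) (Z(V) = sqrt(V + (-5*2 + (-1 + 0))) = sqrt(V + (-10 - 1)) = sqrt(V - 11) = sqrt(-11 + V))
102*(Z(s(5, 6)) - 145) = 102*(sqrt(-11 - 5) - 145) = 102*(sqrt(-16) - 145) = 102*(4*I - 145) = 102*(-145 + 4*I) = -14790 + 408*I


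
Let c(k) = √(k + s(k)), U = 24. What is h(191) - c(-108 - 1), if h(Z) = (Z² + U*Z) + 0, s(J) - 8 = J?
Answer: 41065 - I*√210 ≈ 41065.0 - 14.491*I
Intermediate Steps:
s(J) = 8 + J
c(k) = √(8 + 2*k) (c(k) = √(k + (8 + k)) = √(8 + 2*k))
h(Z) = Z² + 24*Z (h(Z) = (Z² + 24*Z) + 0 = Z² + 24*Z)
h(191) - c(-108 - 1) = 191*(24 + 191) - √(8 + 2*(-108 - 1)) = 191*215 - √(8 + 2*(-109)) = 41065 - √(8 - 218) = 41065 - √(-210) = 41065 - I*√210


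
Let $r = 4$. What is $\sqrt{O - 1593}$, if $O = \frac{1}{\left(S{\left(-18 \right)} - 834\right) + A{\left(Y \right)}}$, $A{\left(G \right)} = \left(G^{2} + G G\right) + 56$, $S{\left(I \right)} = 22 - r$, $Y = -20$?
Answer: $\frac{i \sqrt{637190}}{20} \approx 39.912 i$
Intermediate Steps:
$S{\left(I \right)} = 18$ ($S{\left(I \right)} = 22 - 4 = 18$)
$A{\left(G \right)} = 56 + 2 G^{2}$ ($A{\left(G \right)} = \left(G^{2} + G^{2}\right) + 56 = 2 G^{2} + 56 = 56 + 2 G^{2}$)
$O = \frac{1}{40}$ ($O = \frac{1}{\left(18 - 834\right) + \left(56 + 2 \left(-20\right)^{2}\right)} = \frac{1}{-816 + \left(56 + 2 \cdot 400\right)} = \frac{1}{-816 + \left(56 + 800\right)} = \frac{1}{-816 + 856} = \frac{1}{40} \approx 0.025$)
$\sqrt{O - 1593} = \sqrt{\frac{1}{40} - 1593} = \sqrt{- \frac{63719}{40}} = \frac{i \sqrt{637190}}{20}$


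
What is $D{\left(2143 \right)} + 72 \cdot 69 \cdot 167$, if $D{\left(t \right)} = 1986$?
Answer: $831642$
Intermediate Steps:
$D{\left(2143 \right)} + 72 \cdot 69 \cdot 167 = 1986 + 72 \cdot 69 \cdot 167 = 1986 + 4968 \cdot 167 = 1986 + 829656 = 831642$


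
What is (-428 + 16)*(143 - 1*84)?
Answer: -24308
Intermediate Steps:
(-428 + 16)*(143 - 1*84) = -412*(143 - 84) = -412*59 = -24308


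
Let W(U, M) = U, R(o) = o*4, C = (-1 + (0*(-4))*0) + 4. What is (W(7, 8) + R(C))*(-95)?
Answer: -1805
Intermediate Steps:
C = 3 (C = (-1 + 0*0) + 4 = (-1 + 0) + 4 = -1 + 4 = 3)
R(o) = 4*o
(W(7, 8) + R(C))*(-95) = (7 + 4*3)*(-95) = (7 + 12)*(-95) = 19*(-95) = -1805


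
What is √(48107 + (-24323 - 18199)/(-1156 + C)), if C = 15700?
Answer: √70662194286/1212 ≈ 219.33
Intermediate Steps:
√(48107 + (-24323 - 18199)/(-1156 + C)) = √(48107 + (-24323 - 18199)/(-1156 + 15700)) = √(48107 - 42522/14544) = √(48107 - 42522*1/14544) = √(48107 - 7087/2424) = √(116604281/2424) = √70662194286/1212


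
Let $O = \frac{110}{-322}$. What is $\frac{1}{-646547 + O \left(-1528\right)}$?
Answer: $- \frac{161}{104010027} \approx -1.5479 \cdot 10^{-6}$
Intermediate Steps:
$O = - \frac{55}{161}$ ($O = 110 \left(- \frac{1}{322}\right) = - \frac{55}{161} \approx -0.34161$)
$\frac{1}{-646547 + O \left(-1528\right)} = \frac{1}{-646547 - - \frac{84040}{161}} = \frac{1}{-646547 + \frac{84040}{161}} = \frac{1}{- \frac{104010027}{161}} = - \frac{161}{104010027}$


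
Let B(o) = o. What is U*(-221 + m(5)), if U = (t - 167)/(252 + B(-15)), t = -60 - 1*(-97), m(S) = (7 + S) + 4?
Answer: 26650/237 ≈ 112.45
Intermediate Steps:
m(S) = 11 + S
t = 37 (t = -60 + 97 = 37)
U = -130/237 (U = (37 - 167)/(252 - 15) = -130/237 ≈ -0.54852)
U*(-221 + m(5)) = -130*(-221 + (11 + 5))/237 = -130*(-221 + 16)/237 = -130/237*(-205) = 26650/237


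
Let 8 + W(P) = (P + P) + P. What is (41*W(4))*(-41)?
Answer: -6724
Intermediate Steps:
W(P) = -8 + 3*P (W(P) = -8 + ((P + P) + P) = -8 + (2*P + P) = -8 + 3*P)
(41*W(4))*(-41) = (41*(-8 + 3*4))*(-41) = (41*(-8 + 12))*(-41) = (41*4)*(-41) = 164*(-41) = -6724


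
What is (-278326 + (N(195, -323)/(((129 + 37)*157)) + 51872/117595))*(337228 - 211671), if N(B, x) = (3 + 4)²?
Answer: -107100281941463820997/3064760890 ≈ -3.4946e+10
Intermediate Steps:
N(B, x) = 49 (N(B, x) = 7² = 49)
(-278326 + (N(195, -323)/(((129 + 37)*157)) + 51872/117595))*(337228 - 211671) = (-278326 + (49/(((129 + 37)*157)) + 51872/117595))*(337228 - 211671) = (-278326 + (49/((166*157)) + 51872*(1/117595)))*125557 = (-278326 + (49/26062 + 51872/117595))*125557 = (-278326 + 1357650219/3064760890)*125557 = -853001281819921/3064760890*125557 = -107100281941463820997/3064760890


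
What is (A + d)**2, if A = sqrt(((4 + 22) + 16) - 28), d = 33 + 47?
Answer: (80 + sqrt(14))**2 ≈ 7012.7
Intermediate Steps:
d = 80
A = sqrt(14) (A = sqrt((26 + 16) - 28) = sqrt(42 - 28) = sqrt(14) ≈ 3.7417)
(A + d)**2 = (sqrt(14) + 80)**2 = (80 + sqrt(14))**2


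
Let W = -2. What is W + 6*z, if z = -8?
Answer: -50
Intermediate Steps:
W + 6*z = -2 + 6*(-8) = -2 - 48 = -50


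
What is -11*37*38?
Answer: -15466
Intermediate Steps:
-11*37*38 = -407*38 = -15466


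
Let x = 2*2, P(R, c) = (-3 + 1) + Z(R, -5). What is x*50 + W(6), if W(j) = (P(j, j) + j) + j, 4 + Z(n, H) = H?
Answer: 201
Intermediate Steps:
Z(n, H) = -4 + H
P(R, c) = -11 (P(R, c) = (-3 + 1) + (-4 - 5) = -2 - 9 = -11)
W(j) = -11 + 2*j (W(j) = (-11 + j) + j = -11 + 2*j)
x = 4
x*50 + W(6) = 4*50 + (-11 + 2*6) = 200 + (-11 + 12) = 200 + 1 = 201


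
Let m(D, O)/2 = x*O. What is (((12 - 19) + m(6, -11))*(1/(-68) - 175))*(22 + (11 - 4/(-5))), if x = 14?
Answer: 126709947/68 ≈ 1.8634e+6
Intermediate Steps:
m(D, O) = 28*O (m(D, O) = 2*(14*O) = 28*O)
(((12 - 19) + m(6, -11))*(1/(-68) - 175))*(22 + (11 - 4/(-5))) = (((12 - 19) + 28*(-11))*(1/(-68) - 175))*(22 + (11 - 4/(-5))) = ((-7 - 308)*(-1/68 - 175))*(22 + (11 - ⅕*(-4))) = (-315*(-11901/68))*(22 + (11 + ⅘)) = 3748815*(22 + 59/5)/68 = (3748815/68)*(169/5) = 126709947/68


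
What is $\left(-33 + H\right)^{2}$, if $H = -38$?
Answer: $5041$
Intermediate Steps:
$\left(-33 + H\right)^{2} = \left(-33 - 38\right)^{2} = \left(-71\right)^{2} = 5041$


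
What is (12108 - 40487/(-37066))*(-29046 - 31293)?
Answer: -27082292173485/37066 ≈ -7.3065e+8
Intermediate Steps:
(12108 - 40487/(-37066))*(-29046 - 31293) = (12108 - 40487*(-1/37066))*(-60339) = (12108 + 40487/37066)*(-60339) = (448835615/37066)*(-60339) = -27082292173485/37066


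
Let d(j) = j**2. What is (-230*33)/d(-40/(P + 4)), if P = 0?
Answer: -759/10 ≈ -75.900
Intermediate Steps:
(-230*33)/d(-40/(P + 4)) = (-230*33)/((-40/(0 + 4))**2) = -7590/((-40/4)**2) = -7590/((-40*1/4)**2) = -7590/((-10)**2) = -7590/100 = -7590*1/100 = -759/10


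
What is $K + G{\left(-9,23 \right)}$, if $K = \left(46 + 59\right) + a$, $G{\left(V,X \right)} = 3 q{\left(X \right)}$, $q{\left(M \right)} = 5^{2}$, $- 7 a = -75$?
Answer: $\frac{1335}{7} \approx 190.71$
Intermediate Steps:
$a = \frac{75}{7}$ ($a = \left(- \frac{1}{7}\right) \left(-75\right) = \frac{75}{7} \approx 10.714$)
$q{\left(M \right)} = 25$
$G{\left(V,X \right)} = 75$ ($G{\left(V,X \right)} = 3 \cdot 25 = 75$)
$K = \frac{810}{7}$ ($K = \left(46 + 59\right) + \frac{75}{7} = 105 + \frac{75}{7} = \frac{810}{7} \approx 115.71$)
$K + G{\left(-9,23 \right)} = \frac{810}{7} + 75 = \frac{1335}{7}$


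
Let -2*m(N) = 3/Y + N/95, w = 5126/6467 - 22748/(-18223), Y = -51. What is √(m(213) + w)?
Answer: √34387385526384349778305/190324747715 ≈ 0.97433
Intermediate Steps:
w = 240522414/117848141 (w = 5126*(1/6467) - 22748*(-1/18223) = 5126/6467 + 22748/18223 = 240522414/117848141 ≈ 2.0410)
m(N) = 1/34 - N/190 (m(N) = -(3/(-51) + N/95)/2 = -(3*(-1/51) + N*(1/95))/2 = -(-1/17 + N/95)/2 = 1/34 - N/190)
√(m(213) + w) = √((1/34 - 1/190*213) + 240522414/117848141) = √((1/34 - 213/190) + 240522414/117848141) = √(-1763/1615 + 240522414/117848141) = √(180677426027/190324747715) = √34387385526384349778305/190324747715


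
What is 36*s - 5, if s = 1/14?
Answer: -17/7 ≈ -2.4286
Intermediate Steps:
s = 1/14 ≈ 0.071429
36*s - 5 = 36*(1/14) - 5 = 18/7 - 5 = -17/7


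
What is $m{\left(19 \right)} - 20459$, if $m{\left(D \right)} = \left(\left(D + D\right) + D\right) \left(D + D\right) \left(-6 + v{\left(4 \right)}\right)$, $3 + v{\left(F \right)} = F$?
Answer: $-31289$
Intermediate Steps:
$v{\left(F \right)} = -3 + F$
$m{\left(D \right)} = - 30 D^{2}$ ($m{\left(D \right)} = \left(\left(D + D\right) + D\right) \left(D + D\right) \left(-6 + \left(-3 + 4\right)\right) = \left(2 D + D\right) 2 D \left(-6 + 1\right) = 3 D 2 D \left(-5\right) = 6 D^{2} \left(-5\right) = - 30 D^{2}$)
$m{\left(19 \right)} - 20459 = - 30 \cdot 19^{2} - 20459 = \left(-30\right) 361 - 20459 = -10830 - 20459 = -31289$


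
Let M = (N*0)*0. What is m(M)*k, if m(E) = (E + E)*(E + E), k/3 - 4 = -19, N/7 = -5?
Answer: 0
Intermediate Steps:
N = -35 (N = 7*(-5) = -35)
k = -45 (k = 12 + 3*(-19) = 12 - 57 = -45)
M = 0 (M = -35*0*0 = 0*0 = 0)
m(E) = 4*E² (m(E) = (2*E)*(2*E) = 4*E²)
m(M)*k = (4*0²)*(-45) = (4*0)*(-45) = 0*(-45) = 0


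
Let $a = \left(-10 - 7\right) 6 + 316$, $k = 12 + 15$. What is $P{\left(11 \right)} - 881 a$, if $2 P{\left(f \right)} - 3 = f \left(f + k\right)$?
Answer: $- \frac{376647}{2} \approx -1.8832 \cdot 10^{5}$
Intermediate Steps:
$k = 27$
$a = 214$ ($a = \left(-17\right) 6 + 316 = -102 + 316 = 214$)
$P{\left(f \right)} = \frac{3}{2} + \frac{f \left(27 + f\right)}{2}$ ($P{\left(f \right)} = \frac{3}{2} + \frac{f \left(f + 27\right)}{2} = \frac{3}{2} + \frac{f \left(27 + f\right)}{2}$)
$P{\left(11 \right)} - 881 a = \left(\frac{3}{2} + \frac{11^{2}}{2} + \frac{27}{2} \cdot 11\right) - 188534 = \left(\frac{3}{2} + \frac{1}{2} \cdot 121 + \frac{297}{2}\right) - 188534 = \left(\frac{3}{2} + \frac{121}{2} + \frac{297}{2}\right) - 188534 = \frac{421}{2} - 188534 = - \frac{376647}{2}$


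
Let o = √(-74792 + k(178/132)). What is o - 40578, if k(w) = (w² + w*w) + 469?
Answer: -40578 + I*√323735146/66 ≈ -40578.0 + 272.62*I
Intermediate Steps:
k(w) = 469 + 2*w² (k(w) = (w² + w²) + 469 = 2*w² + 469 = 469 + 2*w²)
o = I*√323735146/66 (o = √(-74792 + (469 + 2*(178/132)²)) = √(-74792 + (469 + 2*(178*(1/132))²)) = √(-74792 + (469 + 2*(89/66)²)) = √(-74792 + (469 + 2*(7921/4356))) = √(-74792 + (469 + 7921/2178)) = √(-74792 + 1029403/2178) = √(-161867573/2178) = I*√323735146/66 ≈ 272.62*I)
o - 40578 = I*√323735146/66 - 40578 = -40578 + I*√323735146/66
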